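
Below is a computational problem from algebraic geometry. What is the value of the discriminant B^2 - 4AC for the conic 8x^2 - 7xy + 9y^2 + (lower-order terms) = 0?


The discriminant of a conic Ax^2 + Bxy + Cy^2 + ... = 0 is B^2 - 4AC.
B^2 = (-7)^2 = 49
4AC = 4*8*9 = 288
Discriminant = 49 - 288 = -239

-239


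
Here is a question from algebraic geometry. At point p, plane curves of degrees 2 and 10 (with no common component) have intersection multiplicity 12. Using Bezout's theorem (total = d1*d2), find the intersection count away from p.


By Bezout's theorem, the total intersection number is d1 * d2.
Total = 2 * 10 = 20
Intersection multiplicity at p = 12
Remaining intersections = 20 - 12 = 8

8


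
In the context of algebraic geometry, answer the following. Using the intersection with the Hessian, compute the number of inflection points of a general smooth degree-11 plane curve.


For a general smooth plane curve C of degree d, the inflection points are
the intersection of C with its Hessian curve, which has degree 3(d-2).
By Bezout, the total intersection number is d * 3(d-2) = 11 * 27 = 297.
For a general curve every flex is ordinary, so each contributes
multiplicity 1 to C·Hess(C), and the number of distinct inflection
points is 3d(d-2).
Inflection points = 3*11*(11-2) = 3*11*9 = 297

297


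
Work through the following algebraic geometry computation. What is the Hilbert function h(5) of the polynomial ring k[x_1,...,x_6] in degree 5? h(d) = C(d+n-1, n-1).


The Hilbert function for the polynomial ring in 6 variables is:
h(d) = C(d+n-1, n-1)
h(5) = C(5+6-1, 6-1) = C(10, 5)
= 10! / (5! * 5!)
= 252

252


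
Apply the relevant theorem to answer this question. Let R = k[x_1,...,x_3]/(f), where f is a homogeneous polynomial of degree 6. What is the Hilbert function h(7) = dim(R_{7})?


For R = k[x_1,...,x_n]/(f) with f homogeneous of degree e:
The Hilbert series is (1 - t^e)/(1 - t)^n.
So h(d) = C(d+n-1, n-1) - C(d-e+n-1, n-1) for d >= e.
With n=3, e=6, d=7:
C(7+3-1, 3-1) = C(9, 2) = 36
C(7-6+3-1, 3-1) = C(3, 2) = 3
h(7) = 36 - 3 = 33

33


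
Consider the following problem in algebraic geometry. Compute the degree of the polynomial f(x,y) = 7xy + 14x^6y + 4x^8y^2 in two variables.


Examine each term for its total degree (sum of exponents).
  Term '7xy' has total degree 1+1 = 2.
  Term '14x^6y' has total degree 6+1 = 7.
  Term '4x^8y^2' has total degree 8+2 = 10.
The maximum total degree among all terms is 10.

10


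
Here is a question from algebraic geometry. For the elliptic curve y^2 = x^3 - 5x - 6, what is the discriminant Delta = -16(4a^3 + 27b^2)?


Compute each component:
4a^3 = 4*(-5)^3 = 4*(-125) = -500
27b^2 = 27*(-6)^2 = 27*36 = 972
4a^3 + 27b^2 = -500 + 972 = 472
Delta = -16*472 = -7552

-7552


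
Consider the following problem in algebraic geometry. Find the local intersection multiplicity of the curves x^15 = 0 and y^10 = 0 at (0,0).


The intersection multiplicity of V(x^a) and V(y^b) at the origin is:
I(O; V(x^15), V(y^10)) = dim_k(k[x,y]/(x^15, y^10))
A basis for k[x,y]/(x^15, y^10) is the set of monomials x^i * y^j
where 0 <= i < 15 and 0 <= j < 10.
The number of such monomials is 15 * 10 = 150

150


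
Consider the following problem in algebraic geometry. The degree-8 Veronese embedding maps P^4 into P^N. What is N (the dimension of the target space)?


The Veronese embedding v_d: P^n -> P^N maps each point to all
degree-d monomials in n+1 homogeneous coordinates.
N = C(n+d, d) - 1
N = C(4+8, 8) - 1
N = C(12, 8) - 1
C(12, 8) = 495
N = 495 - 1 = 494

494


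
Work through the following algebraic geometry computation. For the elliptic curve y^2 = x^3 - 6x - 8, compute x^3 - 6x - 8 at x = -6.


Compute x^3 - 6x - 8 at x = -6:
x^3 = (-6)^3 = -216
(-6)*x = (-6)*(-6) = 36
Sum: -216 + 36 - 8 = -188

-188


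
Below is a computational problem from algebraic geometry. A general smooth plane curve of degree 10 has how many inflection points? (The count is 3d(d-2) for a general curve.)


For a general smooth plane curve C of degree d, the inflection points are
the intersection of C with its Hessian curve, which has degree 3(d-2).
By Bezout, the total intersection number is d * 3(d-2) = 10 * 24 = 240.
For a general curve every flex is ordinary, so each contributes
multiplicity 1 to C·Hess(C), and the number of distinct inflection
points is 3d(d-2).
Inflection points = 3*10*(10-2) = 3*10*8 = 240

240


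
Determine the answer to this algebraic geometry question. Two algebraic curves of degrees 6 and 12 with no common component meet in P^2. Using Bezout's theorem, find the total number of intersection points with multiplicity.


Bezout's theorem states the intersection count equals the product of degrees.
Intersection count = 6 * 12 = 72

72


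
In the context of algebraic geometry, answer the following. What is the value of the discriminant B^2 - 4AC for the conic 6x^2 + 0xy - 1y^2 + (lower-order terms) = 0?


The discriminant of a conic Ax^2 + Bxy + Cy^2 + ... = 0 is B^2 - 4AC.
B^2 = 0^2 = 0
4AC = 4*6*(-1) = -24
Discriminant = 0 + 24 = 24

24


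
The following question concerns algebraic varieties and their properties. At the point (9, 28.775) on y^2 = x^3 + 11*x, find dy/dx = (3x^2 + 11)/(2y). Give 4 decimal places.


Using implicit differentiation of y^2 = x^3 + 11*x:
2y * dy/dx = 3x^2 + 11
dy/dx = (3x^2 + 11)/(2y)
Numerator: 3*9^2 + 11 = 254
Denominator: 2*28.775 = 57.55
dy/dx = 254/57.55 = 4.4136

4.4136


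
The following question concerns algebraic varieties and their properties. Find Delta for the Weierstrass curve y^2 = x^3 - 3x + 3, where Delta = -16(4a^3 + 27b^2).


Compute each component:
4a^3 = 4*(-3)^3 = 4*(-27) = -108
27b^2 = 27*3^2 = 27*9 = 243
4a^3 + 27b^2 = -108 + 243 = 135
Delta = -16*135 = -2160

-2160


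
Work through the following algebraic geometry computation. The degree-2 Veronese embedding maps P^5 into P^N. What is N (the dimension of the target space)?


The Veronese embedding v_d: P^n -> P^N maps each point to all
degree-d monomials in n+1 homogeneous coordinates.
N = C(n+d, d) - 1
N = C(5+2, 2) - 1
N = C(7, 2) - 1
C(7, 2) = 21
N = 21 - 1 = 20

20


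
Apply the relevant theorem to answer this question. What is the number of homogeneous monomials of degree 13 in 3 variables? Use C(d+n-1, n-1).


The number of degree-13 monomials in 3 variables is C(d+n-1, n-1).
= C(13+3-1, 3-1) = C(15, 2)
= 105

105


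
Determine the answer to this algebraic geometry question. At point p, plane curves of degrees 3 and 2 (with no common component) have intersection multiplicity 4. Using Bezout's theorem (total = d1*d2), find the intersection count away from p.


By Bezout's theorem, the total intersection number is d1 * d2.
Total = 3 * 2 = 6
Intersection multiplicity at p = 4
Remaining intersections = 6 - 4 = 2

2


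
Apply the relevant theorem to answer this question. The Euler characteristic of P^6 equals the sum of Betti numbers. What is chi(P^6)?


The complex projective space P^6 has one cell in each even real dimension 0, 2, ..., 12.
The cohomology groups are H^{2k}(P^6) = Z for k = 0,...,6, and 0 otherwise.
Euler characteristic = sum of Betti numbers = 1 per even-dimensional cohomology group.
chi(P^6) = 6 + 1 = 7

7


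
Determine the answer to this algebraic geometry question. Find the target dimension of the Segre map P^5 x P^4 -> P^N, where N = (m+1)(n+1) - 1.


The Segre embedding maps P^m x P^n into P^N via
all products of coordinates from each factor.
N = (m+1)(n+1) - 1
N = (5+1)(4+1) - 1
N = 6*5 - 1
N = 30 - 1 = 29

29


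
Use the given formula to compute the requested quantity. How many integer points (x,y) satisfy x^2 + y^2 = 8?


Systematically check integer values of x where x^2 <= 8.
For each valid x, check if 8 - x^2 is a perfect square.
x=2: 8 - 4 = 4, sqrt = 2 (valid)
Total integer solutions found: 4

4


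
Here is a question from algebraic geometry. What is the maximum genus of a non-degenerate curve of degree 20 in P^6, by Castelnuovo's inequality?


Castelnuovo's bound: write d - 1 = m(r-1) + epsilon with 0 <= epsilon < r-1.
d - 1 = 20 - 1 = 19
r - 1 = 6 - 1 = 5
19 = 3*5 + 4, so m = 3, epsilon = 4
pi(d, r) = m(m-1)(r-1)/2 + m*epsilon
= 3*2*5/2 + 3*4
= 30/2 + 12
= 15 + 12 = 27

27


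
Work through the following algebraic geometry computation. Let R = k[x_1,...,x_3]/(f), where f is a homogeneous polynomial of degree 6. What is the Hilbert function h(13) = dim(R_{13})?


For R = k[x_1,...,x_n]/(f) with f homogeneous of degree e:
The Hilbert series is (1 - t^e)/(1 - t)^n.
So h(d) = C(d+n-1, n-1) - C(d-e+n-1, n-1) for d >= e.
With n=3, e=6, d=13:
C(13+3-1, 3-1) = C(15, 2) = 105
C(13-6+3-1, 3-1) = C(9, 2) = 36
h(13) = 105 - 36 = 69

69


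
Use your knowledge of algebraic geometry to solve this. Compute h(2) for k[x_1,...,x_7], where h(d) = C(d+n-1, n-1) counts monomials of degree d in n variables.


The Hilbert function for the polynomial ring in 7 variables is:
h(d) = C(d+n-1, n-1)
h(2) = C(2+7-1, 7-1) = C(8, 6)
= 8! / (6! * 2!)
= 28

28


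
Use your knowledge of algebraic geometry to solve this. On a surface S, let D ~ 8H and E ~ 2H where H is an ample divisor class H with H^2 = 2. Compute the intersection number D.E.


Using bilinearity of the intersection pairing on a surface S:
(aH).(bH) = ab * (H.H)
We have H^2 = 2.
D.E = (8H).(2H) = 8*2*2
= 16*2
= 32

32


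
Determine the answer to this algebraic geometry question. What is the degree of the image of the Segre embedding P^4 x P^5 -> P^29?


The degree of the Segre variety P^4 x P^5 is C(m+n, m).
= C(9, 4)
= 126

126


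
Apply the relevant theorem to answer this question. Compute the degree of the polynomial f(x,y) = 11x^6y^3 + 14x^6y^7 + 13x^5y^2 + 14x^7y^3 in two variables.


Examine each term for its total degree (sum of exponents).
  Term '11x^6y^3' has total degree 6+3 = 9.
  Term '14x^6y^7' has total degree 6+7 = 13.
  Term '13x^5y^2' has total degree 5+2 = 7.
  Term '14x^7y^3' has total degree 7+3 = 10.
The maximum total degree among all terms is 13.

13


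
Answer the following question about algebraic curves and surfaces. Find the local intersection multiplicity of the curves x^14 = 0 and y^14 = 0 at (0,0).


The intersection multiplicity of V(x^a) and V(y^b) at the origin is:
I(O; V(x^14), V(y^14)) = dim_k(k[x,y]/(x^14, y^14))
A basis for k[x,y]/(x^14, y^14) is the set of monomials x^i * y^j
where 0 <= i < 14 and 0 <= j < 14.
The number of such monomials is 14 * 14 = 196

196


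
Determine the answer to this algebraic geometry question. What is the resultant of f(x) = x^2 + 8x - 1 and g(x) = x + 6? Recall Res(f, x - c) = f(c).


For Res(f, x - c), we evaluate f at x = c.
f(-6) = (-6)^2 + 8*(-6) - 1
= 36 - 48 - 1
= -12 - 1 = -13
Res(f, g) = -13

-13


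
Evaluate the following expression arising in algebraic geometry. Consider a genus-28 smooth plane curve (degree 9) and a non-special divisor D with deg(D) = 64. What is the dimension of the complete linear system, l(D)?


First, compute the genus of a smooth plane curve of degree 9:
g = (d-1)(d-2)/2 = (9-1)(9-2)/2 = 28
For a non-special divisor D (i.e., h^1(D) = 0), Riemann-Roch gives:
l(D) = deg(D) - g + 1
Since deg(D) = 64 >= 2g - 1 = 55, D is non-special.
l(D) = 64 - 28 + 1 = 37

37


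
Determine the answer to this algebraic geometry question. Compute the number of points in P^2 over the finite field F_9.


P^2(F_9) has (q^(n+1) - 1)/(q - 1) points.
= 9^2 + 9^1 + 9^0
= 81 + 9 + 1
= 91

91


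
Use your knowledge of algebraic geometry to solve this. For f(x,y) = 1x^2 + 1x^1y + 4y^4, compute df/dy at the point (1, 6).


df/dy = 1*x^1 + 4*4*y^3
At (1,6): 1*1^1 + 4*4*6^3
= 1 + 3456
= 3457

3457


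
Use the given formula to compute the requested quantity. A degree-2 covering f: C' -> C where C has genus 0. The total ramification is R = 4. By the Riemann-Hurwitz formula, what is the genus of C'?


Riemann-Hurwitz formula: 2g' - 2 = d(2g - 2) + R
Given: d = 2, g = 0, R = 4
2g' - 2 = 2*(2*0 - 2) + 4
2g' - 2 = 2*(-2) + 4
2g' - 2 = -4 + 4 = 0
2g' = 2
g' = 1

1


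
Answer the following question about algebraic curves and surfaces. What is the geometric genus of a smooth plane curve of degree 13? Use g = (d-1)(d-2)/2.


Using the genus formula for smooth plane curves:
g = (d-1)(d-2)/2
g = (13-1)(13-2)/2
g = 12*11/2
g = 132/2 = 66

66


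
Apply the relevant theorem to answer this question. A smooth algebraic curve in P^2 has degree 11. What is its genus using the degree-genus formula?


Using the genus formula for smooth plane curves:
g = (d-1)(d-2)/2
g = (11-1)(11-2)/2
g = 10*9/2
g = 90/2 = 45

45


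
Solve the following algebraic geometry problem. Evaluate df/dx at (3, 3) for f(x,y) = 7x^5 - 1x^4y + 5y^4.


df/dx = 5*7*x^4 + 4*(-1)*x^3*y
At (3,3): 5*7*3^4 + 4*(-1)*3^3*3
= 2835 - 324
= 2511

2511


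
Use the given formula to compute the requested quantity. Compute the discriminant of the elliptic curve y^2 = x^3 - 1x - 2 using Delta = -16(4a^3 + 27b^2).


Compute each component:
4a^3 = 4*(-1)^3 = 4*(-1) = -4
27b^2 = 27*(-2)^2 = 27*4 = 108
4a^3 + 27b^2 = -4 + 108 = 104
Delta = -16*104 = -1664

-1664


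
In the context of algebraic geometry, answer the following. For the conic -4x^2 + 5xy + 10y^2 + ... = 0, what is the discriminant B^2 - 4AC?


The discriminant of a conic Ax^2 + Bxy + Cy^2 + ... = 0 is B^2 - 4AC.
B^2 = 5^2 = 25
4AC = 4*(-4)*10 = -160
Discriminant = 25 + 160 = 185

185


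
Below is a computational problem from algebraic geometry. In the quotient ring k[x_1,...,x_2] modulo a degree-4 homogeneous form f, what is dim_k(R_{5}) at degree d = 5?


For R = k[x_1,...,x_n]/(f) with f homogeneous of degree e:
The Hilbert series is (1 - t^e)/(1 - t)^n.
So h(d) = C(d+n-1, n-1) - C(d-e+n-1, n-1) for d >= e.
With n=2, e=4, d=5:
C(5+2-1, 2-1) = C(6, 1) = 6
C(5-4+2-1, 2-1) = C(2, 1) = 2
h(5) = 6 - 2 = 4

4


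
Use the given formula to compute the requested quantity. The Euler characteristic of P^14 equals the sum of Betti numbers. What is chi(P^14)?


The complex projective space P^14 has one cell in each even real dimension 0, 2, ..., 28.
The cohomology groups are H^{2k}(P^14) = Z for k = 0,...,14, and 0 otherwise.
Euler characteristic = sum of Betti numbers = 1 per even-dimensional cohomology group.
chi(P^14) = 14 + 1 = 15

15


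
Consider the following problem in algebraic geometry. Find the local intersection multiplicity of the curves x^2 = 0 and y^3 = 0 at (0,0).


The intersection multiplicity of V(x^a) and V(y^b) at the origin is:
I(O; V(x^2), V(y^3)) = dim_k(k[x,y]/(x^2, y^3))
A basis for k[x,y]/(x^2, y^3) is the set of monomials x^i * y^j
where 0 <= i < 2 and 0 <= j < 3.
The number of such monomials is 2 * 3 = 6

6


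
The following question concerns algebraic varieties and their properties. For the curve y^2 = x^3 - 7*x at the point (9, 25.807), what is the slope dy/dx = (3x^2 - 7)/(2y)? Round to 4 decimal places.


Using implicit differentiation of y^2 = x^3 - 7*x:
2y * dy/dx = 3x^2 - 7
dy/dx = (3x^2 - 7)/(2y)
Numerator: 3*9^2 - 7 = 236
Denominator: 2*25.807 = 51.614
dy/dx = 236/51.614 = 4.5724

4.5724


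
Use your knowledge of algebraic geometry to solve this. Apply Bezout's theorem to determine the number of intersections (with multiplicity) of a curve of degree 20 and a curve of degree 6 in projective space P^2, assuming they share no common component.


Bezout's theorem states the intersection count equals the product of degrees.
Intersection count = 20 * 6 = 120

120


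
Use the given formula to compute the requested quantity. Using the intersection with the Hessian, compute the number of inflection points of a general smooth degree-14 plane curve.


For a general smooth plane curve C of degree d, the inflection points are
the intersection of C with its Hessian curve, which has degree 3(d-2).
By Bezout, the total intersection number is d * 3(d-2) = 14 * 36 = 504.
For a general curve every flex is ordinary, so each contributes
multiplicity 1 to C·Hess(C), and the number of distinct inflection
points is 3d(d-2).
Inflection points = 3*14*(14-2) = 3*14*12 = 504

504


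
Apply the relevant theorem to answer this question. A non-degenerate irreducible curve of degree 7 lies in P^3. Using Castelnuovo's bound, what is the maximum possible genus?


Castelnuovo's bound: write d - 1 = m(r-1) + epsilon with 0 <= epsilon < r-1.
d - 1 = 7 - 1 = 6
r - 1 = 3 - 1 = 2
6 = 3*2 + 0, so m = 3, epsilon = 0
pi(d, r) = m(m-1)(r-1)/2 + m*epsilon
= 3*2*2/2 + 3*0
= 12/2 + 0
= 6 + 0 = 6

6


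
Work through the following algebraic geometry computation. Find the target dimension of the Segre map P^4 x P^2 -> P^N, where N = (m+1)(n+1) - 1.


The Segre embedding maps P^m x P^n into P^N via
all products of coordinates from each factor.
N = (m+1)(n+1) - 1
N = (4+1)(2+1) - 1
N = 5*3 - 1
N = 15 - 1 = 14

14


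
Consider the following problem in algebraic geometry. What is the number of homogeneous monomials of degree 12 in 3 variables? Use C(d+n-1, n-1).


The number of degree-12 monomials in 3 variables is C(d+n-1, n-1).
= C(12+3-1, 3-1) = C(14, 2)
= 91

91


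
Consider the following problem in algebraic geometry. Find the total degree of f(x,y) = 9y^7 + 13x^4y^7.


Examine each term for its total degree (sum of exponents).
  Term '9y^7' has total degree 0+7 = 7.
  Term '13x^4y^7' has total degree 4+7 = 11.
The maximum total degree among all terms is 11.

11


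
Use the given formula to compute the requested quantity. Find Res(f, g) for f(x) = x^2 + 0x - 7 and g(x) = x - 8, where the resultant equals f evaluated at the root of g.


For Res(f, x - c), we evaluate f at x = c.
f(8) = 8^2 + 0*8 - 7
= 64 + 0 - 7
= 64 - 7 = 57
Res(f, g) = 57

57


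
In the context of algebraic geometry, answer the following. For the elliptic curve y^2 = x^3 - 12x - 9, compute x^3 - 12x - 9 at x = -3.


Compute x^3 - 12x - 9 at x = -3:
x^3 = (-3)^3 = -27
(-12)*x = (-12)*(-3) = 36
Sum: -27 + 36 - 9 = 0

0


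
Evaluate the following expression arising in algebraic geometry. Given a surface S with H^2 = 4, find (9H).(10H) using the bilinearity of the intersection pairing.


Using bilinearity of the intersection pairing on a surface S:
(aH).(bH) = ab * (H.H)
We have H^2 = 4.
D.E = (9H).(10H) = 9*10*4
= 90*4
= 360

360


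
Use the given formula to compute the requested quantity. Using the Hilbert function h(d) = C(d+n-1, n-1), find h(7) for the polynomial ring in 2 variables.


The Hilbert function for the polynomial ring in 2 variables is:
h(d) = C(d+n-1, n-1)
h(7) = C(7+2-1, 2-1) = C(8, 1)
= 8! / (1! * 7!)
= 8

8


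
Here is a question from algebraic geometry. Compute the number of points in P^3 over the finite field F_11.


P^3(F_11) has (q^(n+1) - 1)/(q - 1) points.
= 11^3 + 11^2 + 11^1 + 11^0
= 1331 + 121 + 11 + 1
= 1464

1464


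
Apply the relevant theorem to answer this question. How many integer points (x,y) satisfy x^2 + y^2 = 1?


Systematically check integer values of x where x^2 <= 1.
For each valid x, check if 1 - x^2 is a perfect square.
x=0: 1 - 0 = 1, sqrt = 1 (valid)
x=1: 1 - 1 = 0, sqrt = 0 (valid)
Total integer solutions found: 4

4


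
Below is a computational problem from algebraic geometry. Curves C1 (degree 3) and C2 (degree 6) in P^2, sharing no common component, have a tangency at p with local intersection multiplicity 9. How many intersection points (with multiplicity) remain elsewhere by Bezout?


By Bezout's theorem, the total intersection number is d1 * d2.
Total = 3 * 6 = 18
Intersection multiplicity at p = 9
Remaining intersections = 18 - 9 = 9

9


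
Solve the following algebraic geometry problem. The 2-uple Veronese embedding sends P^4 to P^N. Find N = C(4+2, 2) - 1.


The Veronese embedding v_d: P^n -> P^N maps each point to all
degree-d monomials in n+1 homogeneous coordinates.
N = C(n+d, d) - 1
N = C(4+2, 2) - 1
N = C(6, 2) - 1
C(6, 2) = 15
N = 15 - 1 = 14

14


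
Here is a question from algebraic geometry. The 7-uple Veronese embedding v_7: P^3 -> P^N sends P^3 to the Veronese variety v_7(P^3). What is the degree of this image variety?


The Veronese variety v_7(P^3) has degree d^r.
d^r = 7^3 = 343

343


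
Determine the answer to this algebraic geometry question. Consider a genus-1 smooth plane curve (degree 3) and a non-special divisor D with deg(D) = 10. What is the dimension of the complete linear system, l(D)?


First, compute the genus of a smooth plane curve of degree 3:
g = (d-1)(d-2)/2 = (3-1)(3-2)/2 = 1
For a non-special divisor D (i.e., h^1(D) = 0), Riemann-Roch gives:
l(D) = deg(D) - g + 1
Since deg(D) = 10 >= 2g - 1 = 1, D is non-special.
l(D) = 10 - 1 + 1 = 10

10


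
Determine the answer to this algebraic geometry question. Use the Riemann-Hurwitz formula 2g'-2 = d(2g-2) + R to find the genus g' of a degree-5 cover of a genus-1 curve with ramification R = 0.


Riemann-Hurwitz formula: 2g' - 2 = d(2g - 2) + R
Given: d = 5, g = 1, R = 0
2g' - 2 = 5*(2*1 - 2) + 0
2g' - 2 = 5*0 + 0
2g' - 2 = 0 + 0 = 0
2g' = 2
g' = 1

1


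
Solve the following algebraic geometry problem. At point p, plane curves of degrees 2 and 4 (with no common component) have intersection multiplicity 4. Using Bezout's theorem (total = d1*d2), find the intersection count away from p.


By Bezout's theorem, the total intersection number is d1 * d2.
Total = 2 * 4 = 8
Intersection multiplicity at p = 4
Remaining intersections = 8 - 4 = 4

4


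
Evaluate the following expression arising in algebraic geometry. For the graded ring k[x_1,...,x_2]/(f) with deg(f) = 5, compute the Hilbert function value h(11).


For R = k[x_1,...,x_n]/(f) with f homogeneous of degree e:
The Hilbert series is (1 - t^e)/(1 - t)^n.
So h(d) = C(d+n-1, n-1) - C(d-e+n-1, n-1) for d >= e.
With n=2, e=5, d=11:
C(11+2-1, 2-1) = C(12, 1) = 12
C(11-5+2-1, 2-1) = C(7, 1) = 7
h(11) = 12 - 7 = 5

5


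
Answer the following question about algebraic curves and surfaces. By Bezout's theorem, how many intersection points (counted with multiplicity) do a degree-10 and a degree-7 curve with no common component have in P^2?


Bezout's theorem states the intersection count equals the product of degrees.
Intersection count = 10 * 7 = 70

70


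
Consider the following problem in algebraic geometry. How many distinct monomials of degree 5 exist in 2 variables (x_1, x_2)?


The number of degree-5 monomials in 2 variables is C(d+n-1, n-1).
= C(5+2-1, 2-1) = C(6, 1)
= 6

6


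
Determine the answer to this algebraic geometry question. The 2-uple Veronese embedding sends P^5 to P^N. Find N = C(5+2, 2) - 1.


The Veronese embedding v_d: P^n -> P^N maps each point to all
degree-d monomials in n+1 homogeneous coordinates.
N = C(n+d, d) - 1
N = C(5+2, 2) - 1
N = C(7, 2) - 1
C(7, 2) = 21
N = 21 - 1 = 20

20


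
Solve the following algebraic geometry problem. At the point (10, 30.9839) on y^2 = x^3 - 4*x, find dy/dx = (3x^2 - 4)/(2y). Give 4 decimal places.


Using implicit differentiation of y^2 = x^3 - 4*x:
2y * dy/dx = 3x^2 - 4
dy/dx = (3x^2 - 4)/(2y)
Numerator: 3*10^2 - 4 = 296
Denominator: 2*30.9839 = 61.9678
dy/dx = 296/61.9678 = 4.7767

4.7767


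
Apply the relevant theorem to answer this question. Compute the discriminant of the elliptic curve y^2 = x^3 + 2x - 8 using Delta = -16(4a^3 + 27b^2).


Compute each component:
4a^3 = 4*2^3 = 4*8 = 32
27b^2 = 27*(-8)^2 = 27*64 = 1728
4a^3 + 27b^2 = 32 + 1728 = 1760
Delta = -16*1760 = -28160

-28160


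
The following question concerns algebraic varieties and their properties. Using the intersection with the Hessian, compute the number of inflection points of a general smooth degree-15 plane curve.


For a general smooth plane curve C of degree d, the inflection points are
the intersection of C with its Hessian curve, which has degree 3(d-2).
By Bezout, the total intersection number is d * 3(d-2) = 15 * 39 = 585.
For a general curve every flex is ordinary, so each contributes
multiplicity 1 to C·Hess(C), and the number of distinct inflection
points is 3d(d-2).
Inflection points = 3*15*(15-2) = 3*15*13 = 585

585


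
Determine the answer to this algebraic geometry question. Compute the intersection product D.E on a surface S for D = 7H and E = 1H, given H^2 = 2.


Using bilinearity of the intersection pairing on a surface S:
(aH).(bH) = ab * (H.H)
We have H^2 = 2.
D.E = (7H).(1H) = 7*1*2
= 7*2
= 14

14


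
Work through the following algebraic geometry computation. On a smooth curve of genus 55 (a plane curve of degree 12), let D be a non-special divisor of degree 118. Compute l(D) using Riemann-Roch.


First, compute the genus of a smooth plane curve of degree 12:
g = (d-1)(d-2)/2 = (12-1)(12-2)/2 = 55
For a non-special divisor D (i.e., h^1(D) = 0), Riemann-Roch gives:
l(D) = deg(D) - g + 1
Since deg(D) = 118 >= 2g - 1 = 109, D is non-special.
l(D) = 118 - 55 + 1 = 64

64


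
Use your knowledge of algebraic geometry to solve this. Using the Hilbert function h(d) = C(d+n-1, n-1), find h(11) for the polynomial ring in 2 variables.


The Hilbert function for the polynomial ring in 2 variables is:
h(d) = C(d+n-1, n-1)
h(11) = C(11+2-1, 2-1) = C(12, 1)
= 12! / (1! * 11!)
= 12

12


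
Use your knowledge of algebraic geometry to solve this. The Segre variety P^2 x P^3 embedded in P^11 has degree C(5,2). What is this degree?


The degree of the Segre variety P^2 x P^3 is C(m+n, m).
= C(5, 2)
= 10

10


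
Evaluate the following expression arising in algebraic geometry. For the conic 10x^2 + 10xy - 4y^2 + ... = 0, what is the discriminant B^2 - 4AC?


The discriminant of a conic Ax^2 + Bxy + Cy^2 + ... = 0 is B^2 - 4AC.
B^2 = 10^2 = 100
4AC = 4*10*(-4) = -160
Discriminant = 100 + 160 = 260

260


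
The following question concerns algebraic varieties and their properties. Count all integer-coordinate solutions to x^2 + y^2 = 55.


Systematically check integer values of x where x^2 <= 55.
For each valid x, check if 55 - x^2 is a perfect square.
Total integer solutions found: 0

0


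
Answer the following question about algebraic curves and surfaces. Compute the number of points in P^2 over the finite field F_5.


P^2(F_5) has (q^(n+1) - 1)/(q - 1) points.
= 5^2 + 5^1 + 5^0
= 25 + 5 + 1
= 31

31


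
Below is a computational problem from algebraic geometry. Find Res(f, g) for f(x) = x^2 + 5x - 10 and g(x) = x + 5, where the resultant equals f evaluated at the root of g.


For Res(f, x - c), we evaluate f at x = c.
f(-5) = (-5)^2 + 5*(-5) - 10
= 25 - 25 - 10
= 0 - 10 = -10
Res(f, g) = -10

-10


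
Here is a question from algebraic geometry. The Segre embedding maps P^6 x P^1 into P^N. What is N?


The Segre embedding maps P^m x P^n into P^N via
all products of coordinates from each factor.
N = (m+1)(n+1) - 1
N = (6+1)(1+1) - 1
N = 7*2 - 1
N = 14 - 1 = 13

13


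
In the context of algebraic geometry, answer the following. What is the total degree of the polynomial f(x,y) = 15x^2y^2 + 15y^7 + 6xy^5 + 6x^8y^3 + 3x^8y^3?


Examine each term for its total degree (sum of exponents).
  Term '15x^2y^2' has total degree 2+2 = 4.
  Term '15y^7' has total degree 0+7 = 7.
  Term '6xy^5' has total degree 1+5 = 6.
  Term '6x^8y^3' has total degree 8+3 = 11.
  Term '3x^8y^3' has total degree 8+3 = 11.
The maximum total degree among all terms is 11.

11


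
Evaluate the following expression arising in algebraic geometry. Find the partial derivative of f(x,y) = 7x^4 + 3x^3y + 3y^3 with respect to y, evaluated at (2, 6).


df/dy = 3*x^3 + 3*3*y^2
At (2,6): 3*2^3 + 3*3*6^2
= 24 + 324
= 348

348


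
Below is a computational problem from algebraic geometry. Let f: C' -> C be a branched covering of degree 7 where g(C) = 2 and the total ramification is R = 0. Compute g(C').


Riemann-Hurwitz formula: 2g' - 2 = d(2g - 2) + R
Given: d = 7, g = 2, R = 0
2g' - 2 = 7*(2*2 - 2) + 0
2g' - 2 = 7*2 + 0
2g' - 2 = 14 + 0 = 14
2g' = 16
g' = 8

8


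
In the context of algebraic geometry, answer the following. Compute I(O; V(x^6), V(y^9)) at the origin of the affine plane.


The intersection multiplicity of V(x^a) and V(y^b) at the origin is:
I(O; V(x^6), V(y^9)) = dim_k(k[x,y]/(x^6, y^9))
A basis for k[x,y]/(x^6, y^9) is the set of monomials x^i * y^j
where 0 <= i < 6 and 0 <= j < 9.
The number of such monomials is 6 * 9 = 54

54


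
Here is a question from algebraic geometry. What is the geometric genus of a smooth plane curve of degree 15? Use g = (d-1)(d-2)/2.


Using the genus formula for smooth plane curves:
g = (d-1)(d-2)/2
g = (15-1)(15-2)/2
g = 14*13/2
g = 182/2 = 91

91


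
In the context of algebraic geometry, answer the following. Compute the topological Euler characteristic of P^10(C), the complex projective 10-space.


The complex projective space P^10 has one cell in each even real dimension 0, 2, ..., 20.
The cohomology groups are H^{2k}(P^10) = Z for k = 0,...,10, and 0 otherwise.
Euler characteristic = sum of Betti numbers = 1 per even-dimensional cohomology group.
chi(P^10) = 10 + 1 = 11

11


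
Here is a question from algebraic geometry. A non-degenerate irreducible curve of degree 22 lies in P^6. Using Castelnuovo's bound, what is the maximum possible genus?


Castelnuovo's bound: write d - 1 = m(r-1) + epsilon with 0 <= epsilon < r-1.
d - 1 = 22 - 1 = 21
r - 1 = 6 - 1 = 5
21 = 4*5 + 1, so m = 4, epsilon = 1
pi(d, r) = m(m-1)(r-1)/2 + m*epsilon
= 4*3*5/2 + 4*1
= 60/2 + 4
= 30 + 4 = 34

34


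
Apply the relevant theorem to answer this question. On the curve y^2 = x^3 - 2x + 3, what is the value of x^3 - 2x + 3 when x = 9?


Compute x^3 - 2x + 3 at x = 9:
x^3 = 9^3 = 729
(-2)*x = (-2)*9 = -18
Sum: 729 - 18 + 3 = 714

714


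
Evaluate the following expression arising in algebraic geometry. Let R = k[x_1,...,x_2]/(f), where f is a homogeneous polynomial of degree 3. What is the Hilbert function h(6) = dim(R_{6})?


For R = k[x_1,...,x_n]/(f) with f homogeneous of degree e:
The Hilbert series is (1 - t^e)/(1 - t)^n.
So h(d) = C(d+n-1, n-1) - C(d-e+n-1, n-1) for d >= e.
With n=2, e=3, d=6:
C(6+2-1, 2-1) = C(7, 1) = 7
C(6-3+2-1, 2-1) = C(4, 1) = 4
h(6) = 7 - 4 = 3

3


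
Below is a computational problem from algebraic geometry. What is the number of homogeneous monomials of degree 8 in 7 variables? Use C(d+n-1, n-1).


The number of degree-8 monomials in 7 variables is C(d+n-1, n-1).
= C(8+7-1, 7-1) = C(14, 6)
= 3003

3003


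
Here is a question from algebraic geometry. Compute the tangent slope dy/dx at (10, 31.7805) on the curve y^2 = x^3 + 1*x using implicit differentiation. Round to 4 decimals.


Using implicit differentiation of y^2 = x^3 + 1*x:
2y * dy/dx = 3x^2 + 1
dy/dx = (3x^2 + 1)/(2y)
Numerator: 3*10^2 + 1 = 301
Denominator: 2*31.7805 = 63.561
dy/dx = 301/63.561 = 4.7356

4.7356


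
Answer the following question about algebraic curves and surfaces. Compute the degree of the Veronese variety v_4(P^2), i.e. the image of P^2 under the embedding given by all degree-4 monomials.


The Veronese variety v_4(P^2) has degree d^r.
d^r = 4^2 = 16

16


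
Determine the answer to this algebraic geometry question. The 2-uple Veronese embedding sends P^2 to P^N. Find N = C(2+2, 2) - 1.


The Veronese embedding v_d: P^n -> P^N maps each point to all
degree-d monomials in n+1 homogeneous coordinates.
N = C(n+d, d) - 1
N = C(2+2, 2) - 1
N = C(4, 2) - 1
C(4, 2) = 6
N = 6 - 1 = 5

5


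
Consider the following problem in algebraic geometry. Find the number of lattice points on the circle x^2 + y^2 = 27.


Systematically check integer values of x where x^2 <= 27.
For each valid x, check if 27 - x^2 is a perfect square.
Total integer solutions found: 0

0


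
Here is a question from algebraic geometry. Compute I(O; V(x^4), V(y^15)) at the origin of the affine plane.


The intersection multiplicity of V(x^a) and V(y^b) at the origin is:
I(O; V(x^4), V(y^15)) = dim_k(k[x,y]/(x^4, y^15))
A basis for k[x,y]/(x^4, y^15) is the set of monomials x^i * y^j
where 0 <= i < 4 and 0 <= j < 15.
The number of such monomials is 4 * 15 = 60

60


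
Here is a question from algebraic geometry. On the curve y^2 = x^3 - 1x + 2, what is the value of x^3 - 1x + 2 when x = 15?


Compute x^3 - 1x + 2 at x = 15:
x^3 = 15^3 = 3375
(-1)*x = (-1)*15 = -15
Sum: 3375 - 15 + 2 = 3362

3362


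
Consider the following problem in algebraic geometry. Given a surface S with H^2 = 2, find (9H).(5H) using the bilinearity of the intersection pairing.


Using bilinearity of the intersection pairing on a surface S:
(aH).(bH) = ab * (H.H)
We have H^2 = 2.
D.E = (9H).(5H) = 9*5*2
= 45*2
= 90

90


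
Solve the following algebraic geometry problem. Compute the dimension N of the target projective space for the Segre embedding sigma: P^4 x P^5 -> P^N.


The Segre embedding maps P^m x P^n into P^N via
all products of coordinates from each factor.
N = (m+1)(n+1) - 1
N = (4+1)(5+1) - 1
N = 5*6 - 1
N = 30 - 1 = 29

29


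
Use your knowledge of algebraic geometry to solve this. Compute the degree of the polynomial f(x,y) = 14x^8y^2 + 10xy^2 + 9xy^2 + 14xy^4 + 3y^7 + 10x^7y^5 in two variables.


Examine each term for its total degree (sum of exponents).
  Term '14x^8y^2' has total degree 8+2 = 10.
  Term '10xy^2' has total degree 1+2 = 3.
  Term '9xy^2' has total degree 1+2 = 3.
  Term '14xy^4' has total degree 1+4 = 5.
  Term '3y^7' has total degree 0+7 = 7.
  Term '10x^7y^5' has total degree 7+5 = 12.
The maximum total degree among all terms is 12.

12


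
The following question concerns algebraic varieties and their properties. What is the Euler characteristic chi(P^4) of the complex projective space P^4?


The complex projective space P^4 has one cell in each even real dimension 0, 2, ..., 8.
The cohomology groups are H^{2k}(P^4) = Z for k = 0,...,4, and 0 otherwise.
Euler characteristic = sum of Betti numbers = 1 per even-dimensional cohomology group.
chi(P^4) = 4 + 1 = 5

5


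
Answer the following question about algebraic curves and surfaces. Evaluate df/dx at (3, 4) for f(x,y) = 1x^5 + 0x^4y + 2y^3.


df/dx = 5*1*x^4 + 4*0*x^3*y
At (3,4): 5*1*3^4 + 4*0*3^3*4
= 405 + 0
= 405

405


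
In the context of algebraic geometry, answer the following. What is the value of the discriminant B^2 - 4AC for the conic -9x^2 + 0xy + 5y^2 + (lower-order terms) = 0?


The discriminant of a conic Ax^2 + Bxy + Cy^2 + ... = 0 is B^2 - 4AC.
B^2 = 0^2 = 0
4AC = 4*(-9)*5 = -180
Discriminant = 0 + 180 = 180

180


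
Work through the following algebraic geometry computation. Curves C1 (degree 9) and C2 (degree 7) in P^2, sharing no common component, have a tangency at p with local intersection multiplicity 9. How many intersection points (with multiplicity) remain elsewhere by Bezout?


By Bezout's theorem, the total intersection number is d1 * d2.
Total = 9 * 7 = 63
Intersection multiplicity at p = 9
Remaining intersections = 63 - 9 = 54

54


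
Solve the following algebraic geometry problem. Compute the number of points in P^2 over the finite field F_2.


P^2(F_2) has (q^(n+1) - 1)/(q - 1) points.
= 2^2 + 2^1 + 2^0
= 4 + 2 + 1
= 7

7


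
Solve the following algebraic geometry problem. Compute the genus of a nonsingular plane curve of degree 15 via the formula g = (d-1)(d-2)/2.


Using the genus formula for smooth plane curves:
g = (d-1)(d-2)/2
g = (15-1)(15-2)/2
g = 14*13/2
g = 182/2 = 91

91


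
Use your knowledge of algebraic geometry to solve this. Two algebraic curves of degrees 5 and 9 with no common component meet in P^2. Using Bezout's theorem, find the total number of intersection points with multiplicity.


Bezout's theorem states the intersection count equals the product of degrees.
Intersection count = 5 * 9 = 45

45


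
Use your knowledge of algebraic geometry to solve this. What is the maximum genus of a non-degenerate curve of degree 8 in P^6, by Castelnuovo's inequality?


Castelnuovo's bound: write d - 1 = m(r-1) + epsilon with 0 <= epsilon < r-1.
d - 1 = 8 - 1 = 7
r - 1 = 6 - 1 = 5
7 = 1*5 + 2, so m = 1, epsilon = 2
pi(d, r) = m(m-1)(r-1)/2 + m*epsilon
= 1*0*5/2 + 1*2
= 0/2 + 2
= 0 + 2 = 2

2


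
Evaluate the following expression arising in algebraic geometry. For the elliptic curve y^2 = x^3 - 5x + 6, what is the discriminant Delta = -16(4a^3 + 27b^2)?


Compute each component:
4a^3 = 4*(-5)^3 = 4*(-125) = -500
27b^2 = 27*6^2 = 27*36 = 972
4a^3 + 27b^2 = -500 + 972 = 472
Delta = -16*472 = -7552

-7552


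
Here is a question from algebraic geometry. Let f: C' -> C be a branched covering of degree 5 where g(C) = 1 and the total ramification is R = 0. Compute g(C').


Riemann-Hurwitz formula: 2g' - 2 = d(2g - 2) + R
Given: d = 5, g = 1, R = 0
2g' - 2 = 5*(2*1 - 2) + 0
2g' - 2 = 5*0 + 0
2g' - 2 = 0 + 0 = 0
2g' = 2
g' = 1

1


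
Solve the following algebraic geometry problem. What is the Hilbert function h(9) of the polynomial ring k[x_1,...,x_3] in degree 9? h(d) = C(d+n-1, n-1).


The Hilbert function for the polynomial ring in 3 variables is:
h(d) = C(d+n-1, n-1)
h(9) = C(9+3-1, 3-1) = C(11, 2)
= 11! / (2! * 9!)
= 55

55


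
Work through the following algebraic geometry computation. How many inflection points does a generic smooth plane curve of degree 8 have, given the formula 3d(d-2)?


For a general smooth plane curve C of degree d, the inflection points are
the intersection of C with its Hessian curve, which has degree 3(d-2).
By Bezout, the total intersection number is d * 3(d-2) = 8 * 18 = 144.
For a general curve every flex is ordinary, so each contributes
multiplicity 1 to C·Hess(C), and the number of distinct inflection
points is 3d(d-2).
Inflection points = 3*8*(8-2) = 3*8*6 = 144

144


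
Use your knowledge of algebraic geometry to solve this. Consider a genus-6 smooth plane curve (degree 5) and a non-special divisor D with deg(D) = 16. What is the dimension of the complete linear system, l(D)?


First, compute the genus of a smooth plane curve of degree 5:
g = (d-1)(d-2)/2 = (5-1)(5-2)/2 = 6
For a non-special divisor D (i.e., h^1(D) = 0), Riemann-Roch gives:
l(D) = deg(D) - g + 1
Since deg(D) = 16 >= 2g - 1 = 11, D is non-special.
l(D) = 16 - 6 + 1 = 11

11


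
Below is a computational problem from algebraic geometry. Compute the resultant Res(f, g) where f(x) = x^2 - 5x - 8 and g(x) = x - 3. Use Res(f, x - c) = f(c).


For Res(f, x - c), we evaluate f at x = c.
f(3) = 3^2 - 5*3 - 8
= 9 - 15 - 8
= -6 - 8 = -14
Res(f, g) = -14

-14


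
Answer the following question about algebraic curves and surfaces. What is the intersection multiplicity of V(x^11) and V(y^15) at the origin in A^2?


The intersection multiplicity of V(x^a) and V(y^b) at the origin is:
I(O; V(x^11), V(y^15)) = dim_k(k[x,y]/(x^11, y^15))
A basis for k[x,y]/(x^11, y^15) is the set of monomials x^i * y^j
where 0 <= i < 11 and 0 <= j < 15.
The number of such monomials is 11 * 15 = 165

165


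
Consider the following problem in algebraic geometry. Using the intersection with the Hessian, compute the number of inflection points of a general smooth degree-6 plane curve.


For a general smooth plane curve C of degree d, the inflection points are
the intersection of C with its Hessian curve, which has degree 3(d-2).
By Bezout, the total intersection number is d * 3(d-2) = 6 * 12 = 72.
For a general curve every flex is ordinary, so each contributes
multiplicity 1 to C·Hess(C), and the number of distinct inflection
points is 3d(d-2).
Inflection points = 3*6*(6-2) = 3*6*4 = 72

72


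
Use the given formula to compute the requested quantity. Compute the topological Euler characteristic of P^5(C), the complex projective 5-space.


The complex projective space P^5 has one cell in each even real dimension 0, 2, ..., 10.
The cohomology groups are H^{2k}(P^5) = Z for k = 0,...,5, and 0 otherwise.
Euler characteristic = sum of Betti numbers = 1 per even-dimensional cohomology group.
chi(P^5) = 5 + 1 = 6

6


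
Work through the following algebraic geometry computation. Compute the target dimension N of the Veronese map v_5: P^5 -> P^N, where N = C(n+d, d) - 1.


The Veronese embedding v_d: P^n -> P^N maps each point to all
degree-d monomials in n+1 homogeneous coordinates.
N = C(n+d, d) - 1
N = C(5+5, 5) - 1
N = C(10, 5) - 1
C(10, 5) = 252
N = 252 - 1 = 251

251
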